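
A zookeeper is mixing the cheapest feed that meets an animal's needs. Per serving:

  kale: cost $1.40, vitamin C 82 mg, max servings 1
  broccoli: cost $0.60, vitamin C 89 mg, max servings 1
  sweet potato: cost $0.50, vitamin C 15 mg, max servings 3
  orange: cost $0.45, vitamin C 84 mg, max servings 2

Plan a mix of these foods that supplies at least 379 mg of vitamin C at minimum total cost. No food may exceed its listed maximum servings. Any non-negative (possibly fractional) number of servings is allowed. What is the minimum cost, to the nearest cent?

$4.23

Cost per mg of vitamin C: orange $0.0054, broccoli $0.0067, kale $0.0171, sweet potato $0.0333.
Take 2 servings of orange: +168.0 mg vitamin C for $0.90 (total $0.90, still need 211.0 mg).
Take 1 serving of broccoli: +89.0 mg vitamin C for $0.60 (total $1.50, still need 122.0 mg).
Take 1 serving of kale: +82.0 mg vitamin C for $1.40 (total $2.90, still need 40.0 mg).
Take 2.667 servings of sweet potato: +40.0 mg vitamin C for $1.33 (total $4.23, still need 0.0 mg).
Filling from the cheapest source first is optimal under one linear minimum: $4.23.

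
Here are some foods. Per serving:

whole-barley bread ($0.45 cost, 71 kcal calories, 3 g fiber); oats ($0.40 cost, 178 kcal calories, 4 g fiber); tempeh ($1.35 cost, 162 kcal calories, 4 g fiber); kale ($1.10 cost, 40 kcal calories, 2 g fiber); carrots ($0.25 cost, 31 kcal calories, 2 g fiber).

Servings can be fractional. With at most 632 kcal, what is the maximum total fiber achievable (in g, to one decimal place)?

40.8 g

Fiber per kcal: carrots 0.06452, kale 0.05, whole-barley bread 0.04225, tempeh 0.02469, oats 0.02247.
With no serving limits, spend the whole calories allowance on carrots: 632 kcal / 31 kcal × 2 g = 40.8 g.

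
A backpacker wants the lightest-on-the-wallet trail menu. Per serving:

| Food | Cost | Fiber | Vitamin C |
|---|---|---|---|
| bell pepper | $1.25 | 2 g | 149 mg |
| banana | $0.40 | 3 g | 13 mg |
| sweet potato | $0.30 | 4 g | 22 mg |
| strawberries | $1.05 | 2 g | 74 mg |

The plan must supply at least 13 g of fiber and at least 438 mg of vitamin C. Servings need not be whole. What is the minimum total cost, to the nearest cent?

For a min-cost LP with two ≥-constraints, a basic feasible solution has at most two positive variables.
bell pepper only: max(13/2, 438/149) = 6.5 servings → $8.12.
banana only: max(13/3, 438/13) = 33.69 servings → $13.48.
sweet potato only: max(13/4, 438/22) = 19.91 servings → $5.97.
strawberries only: max(13/2, 438/74) = 6.5 servings → $6.83.
bell pepper + banana with both tight: 2.72 servings and 2.52 servings → $4.41.
bell pepper + sweet potato with both tight: 2.656 servings and 1.922 servings → $3.90.
bell pepper + strawberries with both targets exact would need a negative amount; discard.
banana + sweet potato: the both-tight solution has a negative serving — not a feasible corner.
banana + strawberries with both tight: 0.4388 servings and 5.842 servings → $6.31.
sweet potato + strawberries with both tight: 0.3413 servings and 5.817 servings → $6.21.
Cheapest feasible corner: $3.90.

$3.90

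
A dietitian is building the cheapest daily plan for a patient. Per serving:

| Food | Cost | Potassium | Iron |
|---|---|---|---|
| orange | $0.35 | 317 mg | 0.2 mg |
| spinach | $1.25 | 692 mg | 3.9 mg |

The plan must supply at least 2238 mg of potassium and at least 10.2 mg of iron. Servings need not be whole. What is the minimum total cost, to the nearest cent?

For a min-cost LP with two ≥-constraints, a basic feasible solution has at most two positive variables.
orange only: max(2238/317, 10.2/0.2) = 51 servings → $17.85.
spinach only: max(2238/692, 10.2/3.9) = 3.234 servings → $4.04.
orange + spinach with both tight: 1.521 servings and 2.537 servings → $3.70.
So the least-cost plan costs $3.70.

$3.70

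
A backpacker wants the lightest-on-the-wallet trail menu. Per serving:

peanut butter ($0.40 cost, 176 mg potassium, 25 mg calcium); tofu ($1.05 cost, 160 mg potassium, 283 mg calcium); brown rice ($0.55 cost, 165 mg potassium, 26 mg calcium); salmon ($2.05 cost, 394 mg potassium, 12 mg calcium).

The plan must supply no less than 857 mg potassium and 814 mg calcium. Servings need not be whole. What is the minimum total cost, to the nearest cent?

At the optimum either one food covers both requirements or two foods hit both targets exactly; no other combination can be cheaper.
peanut butter only: max(857/176, 814/25) = 32.56 servings → $13.02.
tofu only: max(857/160, 814/283) = 5.356 servings → $5.62.
brown rice only: max(857/165, 814/26) = 31.31 servings → $17.22.
salmon only: max(857/394, 814/12) = 67.83 servings → $139.06.
peanut butter + tofu with both tight: 2.451 servings and 2.66 servings → $3.77.
peanut butter + brown rice: the both-tight solution has a negative serving — not a feasible corner.
peanut butter + salmon: the both-tight solution has a negative serving — not a feasible corner.
tofu + brown rice with both tight: 2.634 servings and 2.64 servings → $4.22.
tofu + salmon with both tight: 2.833 servings and 1.025 servings → $5.08.
brown rice + salmon: intersection lies outside the first quadrant.
Cheapest feasible corner: $3.77.

$3.77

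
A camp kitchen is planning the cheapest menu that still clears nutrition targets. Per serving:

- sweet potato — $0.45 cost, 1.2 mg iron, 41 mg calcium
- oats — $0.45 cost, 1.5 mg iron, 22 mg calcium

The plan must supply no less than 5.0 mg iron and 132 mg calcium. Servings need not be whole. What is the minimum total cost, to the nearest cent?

Compare the cost at each extreme point of the feasible region.
sweet potato only: max(5.0/1.2, 132/41) = 4.167 servings → $1.88.
oats only: max(5.0/1.5, 132/22) = 6 servings → $2.70.
sweet potato + oats with both tight: 2.507 servings and 1.328 servings → $1.73.
The minimum over all feasible corners is $1.73.

$1.73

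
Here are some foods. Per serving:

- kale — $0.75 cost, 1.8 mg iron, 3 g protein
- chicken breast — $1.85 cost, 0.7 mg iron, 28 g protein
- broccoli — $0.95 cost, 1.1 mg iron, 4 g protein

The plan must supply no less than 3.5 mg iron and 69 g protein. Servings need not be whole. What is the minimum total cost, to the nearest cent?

$5.13

This is a tiny linear program; its minimum lies at a vertex of the feasible set. List the vertices and price them.
kale only: max(3.5/1.8, 69/3) = 23 servings → $17.25.
chicken breast only: max(3.5/0.7, 69/28) = 5 servings → $9.25.
broccoli only: max(3.5/1.1, 69/4) = 17.25 servings → $16.39.
kale + chicken breast with both tight: 1.029 servings and 2.354 servings → $5.13.
kale + broccoli with both targets exact would need a negative amount; discard.
chicken breast + broccoli with both tight: 2.211 servings and 1.775 servings → $5.78.
So the least-cost plan costs $5.13.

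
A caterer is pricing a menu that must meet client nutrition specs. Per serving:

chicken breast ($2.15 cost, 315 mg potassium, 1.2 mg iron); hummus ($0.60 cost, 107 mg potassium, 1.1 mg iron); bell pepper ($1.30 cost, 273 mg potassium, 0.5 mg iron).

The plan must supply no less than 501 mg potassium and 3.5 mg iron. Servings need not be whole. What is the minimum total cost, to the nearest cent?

$2.64

This is a tiny linear program; its minimum lies at a vertex of the feasible set. List the vertices and price them.
chicken breast only: max(501/315, 3.5/1.2) = 2.917 servings → $6.27.
hummus only: max(501/107, 3.5/1.1) = 4.682 servings → $2.81.
bell pepper only: max(501/273, 3.5/0.5) = 7 servings → $9.10.
chicken breast + hummus with both tight: 0.8097 servings and 2.298 servings → $3.12.
chicken breast + bell pepper: the both-tight solution has a negative serving — not a feasible corner.
hummus + bell pepper with both tight: 2.857 servings and 0.7156 servings → $2.64.
Cheapest feasible corner: $2.64.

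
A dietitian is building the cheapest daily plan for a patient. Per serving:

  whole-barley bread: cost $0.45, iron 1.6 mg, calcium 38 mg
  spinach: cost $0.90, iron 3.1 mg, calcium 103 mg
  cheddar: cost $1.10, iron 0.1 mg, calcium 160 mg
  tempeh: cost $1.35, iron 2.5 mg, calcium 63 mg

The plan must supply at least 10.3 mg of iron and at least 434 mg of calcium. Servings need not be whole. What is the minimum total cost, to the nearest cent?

$3.62

The cheapest plan sits at a corner of the feasible region — with two constraints it uses at most two foods.
whole-barley bread only: max(10.3/1.6, 434/38) = 11.42 servings → $5.14.
spinach only: max(10.3/3.1, 434/103) = 4.214 servings → $3.79.
cheddar only: max(10.3/0.1, 434/160) = 103 servings → $113.30.
tempeh only: max(10.3/2.5, 434/63) = 6.889 servings → $9.30.
whole-barley bread + spinach with both targets exact would need a negative amount; discard.
whole-barley bread + cheddar with both tight: 6.362 servings and 1.201 servings → $4.18.
whole-barley bread + tempeh with both targets exact would need a negative amount; discard.
spinach + cheddar with both tight: 3.304 servings and 0.5858 servings → $3.62.
spinach + tempeh: intersection lies outside the first quadrant.
cheddar + tempeh with both tight: 1.108 servings and 4.076 servings → $6.72.
The minimum over all feasible corners is $3.62.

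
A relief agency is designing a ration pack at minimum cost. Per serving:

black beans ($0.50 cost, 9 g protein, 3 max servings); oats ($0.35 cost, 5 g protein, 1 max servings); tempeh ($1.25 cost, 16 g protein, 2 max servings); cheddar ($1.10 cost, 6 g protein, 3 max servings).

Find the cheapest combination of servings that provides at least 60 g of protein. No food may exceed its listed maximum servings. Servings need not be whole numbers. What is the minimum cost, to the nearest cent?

$4.04

Cost per g of protein: black beans $0.0556, oats $0.0700, tempeh $0.0781, cheddar $0.1833.
Take 3 servings of black beans: +27.0 g protein for $1.50 (total $1.50, still need 33.0 g).
Take 1 serving of oats: +5.0 g protein for $0.35 (total $1.85, still need 28.0 g).
Take 1.75 servings of tempeh: +28.0 g protein for $2.19 (total $4.04, still need 0.0 g).
Greedy by cheapest-per-g is optimal for a single linear constraint, so the minimum cost is $4.04.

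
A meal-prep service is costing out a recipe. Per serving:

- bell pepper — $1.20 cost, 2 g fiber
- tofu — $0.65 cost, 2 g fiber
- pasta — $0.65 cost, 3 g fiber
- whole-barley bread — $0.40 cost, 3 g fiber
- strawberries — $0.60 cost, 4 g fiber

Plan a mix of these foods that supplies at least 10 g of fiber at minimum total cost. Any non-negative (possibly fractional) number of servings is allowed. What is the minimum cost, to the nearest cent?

Cost per g of fiber: whole-barley bread $0.1333, strawberries $0.1500, pasta $0.2167, tofu $0.3250, bell pepper $0.6000.
With no serving limits, use only whole-barley bread: 10 g / 3 g = 3.333 servings × $0.40 = $1.33.

$1.33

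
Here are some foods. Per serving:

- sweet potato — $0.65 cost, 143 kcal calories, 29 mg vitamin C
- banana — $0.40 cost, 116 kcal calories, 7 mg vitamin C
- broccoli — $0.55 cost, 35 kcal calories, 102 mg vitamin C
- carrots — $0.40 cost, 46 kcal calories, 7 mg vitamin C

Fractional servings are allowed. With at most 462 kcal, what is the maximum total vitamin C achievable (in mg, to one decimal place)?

Vitamin C per kcal: broccoli 2.914, sweet potato 0.2028, carrots 0.1522, banana 0.06034.
With no serving limits, spend the whole calories allowance on broccoli: 462 kcal / 35 kcal × 102 mg = 1346.4 mg.

1346.4 mg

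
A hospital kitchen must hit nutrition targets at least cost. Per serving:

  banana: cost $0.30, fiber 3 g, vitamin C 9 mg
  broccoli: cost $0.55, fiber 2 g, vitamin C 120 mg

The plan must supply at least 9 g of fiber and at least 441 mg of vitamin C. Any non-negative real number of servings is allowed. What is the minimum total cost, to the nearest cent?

$2.17

banana only: max(9/3, 441/9) = 49 servings → $14.70.
broccoli only: max(9/2, 441/120) = 4.5 servings → $2.48.
banana + broccoli with both tight: 0.5789 servings and 3.632 servings → $2.17.
Cheapest feasible corner: $2.17.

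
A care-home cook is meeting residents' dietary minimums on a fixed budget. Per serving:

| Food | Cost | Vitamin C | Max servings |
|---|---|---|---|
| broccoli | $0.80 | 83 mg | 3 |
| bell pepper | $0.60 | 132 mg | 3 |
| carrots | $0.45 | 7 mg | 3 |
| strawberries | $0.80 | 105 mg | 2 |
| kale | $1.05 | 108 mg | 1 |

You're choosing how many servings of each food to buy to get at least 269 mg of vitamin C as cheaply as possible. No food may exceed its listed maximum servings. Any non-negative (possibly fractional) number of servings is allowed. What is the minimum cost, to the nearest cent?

$1.22

Cost per mg of vitamin C: bell pepper $0.0045, strawberries $0.0076, broccoli $0.0096, kale $0.0097, carrots $0.0643.
Take 2.038 servings of bell pepper: +269.0 mg vitamin C for $1.22 (total $1.22, still need 0.0 mg).
Greedy by cheapest-per-mg is optimal for a single linear constraint, so the minimum cost is $1.22.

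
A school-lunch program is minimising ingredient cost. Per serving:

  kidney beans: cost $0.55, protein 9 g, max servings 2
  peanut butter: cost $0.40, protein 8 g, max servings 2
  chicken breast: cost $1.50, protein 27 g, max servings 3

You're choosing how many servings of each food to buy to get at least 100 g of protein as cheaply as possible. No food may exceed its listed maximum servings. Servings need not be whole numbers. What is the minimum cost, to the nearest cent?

$5.48

Cost per g of protein: peanut butter $0.0500, chicken breast $0.0556, kidney beans $0.0611.
Take 2 servings of peanut butter: +16.0 g protein for $0.80 (total $0.80, still need 84.0 g).
Take 3 servings of chicken breast: +81.0 g protein for $4.50 (total $5.30, still need 3.0 g).
Take 0.3333 servings of kidney beans: +3.0 g protein for $0.18 (total $5.48, still need 0.0 g).
Filling from the cheapest source first is optimal under one linear minimum: $5.48.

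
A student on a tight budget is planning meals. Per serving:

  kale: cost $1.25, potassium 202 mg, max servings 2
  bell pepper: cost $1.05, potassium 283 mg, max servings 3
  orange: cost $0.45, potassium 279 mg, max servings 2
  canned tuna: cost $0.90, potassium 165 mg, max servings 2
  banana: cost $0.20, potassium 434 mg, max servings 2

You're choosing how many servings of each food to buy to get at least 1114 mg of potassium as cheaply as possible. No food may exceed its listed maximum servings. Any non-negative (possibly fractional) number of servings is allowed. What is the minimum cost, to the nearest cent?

$0.80

Cost per mg of potassium: banana $0.0005, orange $0.0016, bell pepper $0.0037, canned tuna $0.0055, kale $0.0062.
Take 2 servings of banana: +868.0 mg potassium for $0.40 (total $0.40, still need 246.0 mg).
Take 0.8817 servings of orange: +246.0 mg potassium for $0.40 (total $0.80, still need 0.0 mg).
Filling from the cheapest source first is optimal under one linear minimum: $0.80.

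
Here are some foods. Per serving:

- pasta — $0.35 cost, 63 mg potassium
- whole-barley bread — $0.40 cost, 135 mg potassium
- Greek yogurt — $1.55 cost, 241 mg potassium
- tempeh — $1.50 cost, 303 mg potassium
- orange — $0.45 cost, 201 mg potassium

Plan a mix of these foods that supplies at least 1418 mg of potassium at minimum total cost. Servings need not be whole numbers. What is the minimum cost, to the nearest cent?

Cost per mg of potassium: orange $0.0022, whole-barley bread $0.0030, tempeh $0.0050, pasta $0.0056, Greek yogurt $0.0064.
With no serving limits, use only orange: 1418 mg / 201 mg = 7.055 servings × $0.45 = $3.17.

$3.17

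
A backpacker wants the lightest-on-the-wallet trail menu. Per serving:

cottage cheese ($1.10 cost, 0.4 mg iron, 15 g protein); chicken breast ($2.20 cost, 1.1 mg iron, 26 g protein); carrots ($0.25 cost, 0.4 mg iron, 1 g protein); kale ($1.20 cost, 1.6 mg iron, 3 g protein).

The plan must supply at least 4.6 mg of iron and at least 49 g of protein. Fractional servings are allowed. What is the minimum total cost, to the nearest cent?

$5.15

Two binding constraints pin down two serving amounts, so the optimal mix uses at most two foods. The candidates are each food alone (scaled to the tighter of iron/protein) and each pair with both constraints tight.
cottage cheese only: max(4.6/0.4, 49/15) = 11.5 servings → $12.65.
chicken breast only: max(4.6/1.1, 49/26) = 4.182 servings → $9.20.
carrots only: max(4.6/0.4, 49/1) = 49 servings → $12.25.
kale only: max(4.6/1.6, 49/3) = 16.33 servings → $19.60.
cottage cheese + chicken breast: the both-tight solution has a negative serving — not a feasible corner.
cottage cheese + carrots with both tight: 2.679 servings and 8.821 servings → $5.15.
cottage cheese + kale with both tight: 2.833 servings and 2.167 servings → $5.72.
chicken breast + carrots with both tight: 1.613 servings and 7.065 servings → $5.31.
chicken breast + kale with both tight: 1.687 servings and 1.715 servings → $5.77.
carrots + kale: intersection lies outside the first quadrant.
The minimum over all feasible corners is $5.15.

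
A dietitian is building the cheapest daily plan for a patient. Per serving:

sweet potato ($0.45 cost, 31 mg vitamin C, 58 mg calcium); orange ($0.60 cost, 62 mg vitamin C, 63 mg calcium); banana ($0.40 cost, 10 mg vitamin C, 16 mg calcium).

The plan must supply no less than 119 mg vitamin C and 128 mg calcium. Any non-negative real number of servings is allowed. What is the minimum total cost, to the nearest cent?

Check every corner: each single food scaled to meet both minima, and each pair solved so both constraints bind.
sweet potato only: max(119/31, 128/58) = 3.839 servings → $1.73.
orange only: max(119/62, 128/63) = 2.032 servings → $1.22.
banana only: max(119/10, 128/16) = 11.9 servings → $4.76.
sweet potato + orange with both tight: 0.2672 servings and 1.786 servings → $1.19.
sweet potato + banana: intersection lies outside the first quadrant.
orange + banana with both tight: 1.724 servings and 1.213 servings → $1.52.
So the least-cost plan costs $1.19.

$1.19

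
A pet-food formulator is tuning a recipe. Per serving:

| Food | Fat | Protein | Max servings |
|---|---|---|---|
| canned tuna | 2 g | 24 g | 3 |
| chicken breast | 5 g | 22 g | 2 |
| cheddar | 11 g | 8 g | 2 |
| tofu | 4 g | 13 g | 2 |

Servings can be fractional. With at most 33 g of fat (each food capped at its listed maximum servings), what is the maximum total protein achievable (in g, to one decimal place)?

Protein per g fat: canned tuna 12, chicken breast 4.4, tofu 3.25, cheddar 0.7273.
Take 3 servings of canned tuna: uses 6 g fat, +72.0 g protein (running total 72.0 g).
Take 2 servings of chicken breast: uses 10 g fat, +44.0 g protein (running total 116.0 g).
Take 2 servings of tofu: uses 8 g fat, +26.0 g protein (running total 142.0 g).
Take 0.8182 servings of cheddar: uses 9 g fat, +6.5 g protein (running total 148.5 g).
Filling greedily by protein-per-g fat is optimal for one linear limit, giving 148.5 g.

148.5 g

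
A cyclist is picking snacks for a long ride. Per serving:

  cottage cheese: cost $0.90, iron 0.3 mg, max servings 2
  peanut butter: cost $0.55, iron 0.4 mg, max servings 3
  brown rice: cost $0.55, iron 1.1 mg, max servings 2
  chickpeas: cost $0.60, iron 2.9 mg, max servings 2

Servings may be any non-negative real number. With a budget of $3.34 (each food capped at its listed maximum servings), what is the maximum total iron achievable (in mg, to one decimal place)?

Iron per dollar: chickpeas 4.833, brown rice 2, peanut butter 0.7273, cottage cheese 0.3333.
Take 2 servings of chickpeas: spends $1.20, +5.8 mg iron (running total 5.8 mg).
Take 2 servings of brown rice: spends $1.10, +2.2 mg iron (running total 8.0 mg).
Take 1.891 servings of peanut butter: spends $1.04, +0.8 mg iron (running total 8.8 mg).
Greedy by best ratio exhausts the cost allowance optimally: 8.8 mg.

8.8 mg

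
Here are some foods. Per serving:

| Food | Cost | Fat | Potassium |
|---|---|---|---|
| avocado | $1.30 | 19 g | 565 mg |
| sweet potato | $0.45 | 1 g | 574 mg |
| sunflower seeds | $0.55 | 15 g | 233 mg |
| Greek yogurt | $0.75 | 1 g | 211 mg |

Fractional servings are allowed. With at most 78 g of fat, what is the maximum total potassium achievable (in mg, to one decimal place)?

Potassium per g fat: sweet potato 574, Greek yogurt 211, avocado 29.74, sunflower seeds 15.53.
With no serving limits, spend the whole fat allowance on sweet potato: 78 g / 1 g × 574 mg = 44772.0 mg.

44772.0 mg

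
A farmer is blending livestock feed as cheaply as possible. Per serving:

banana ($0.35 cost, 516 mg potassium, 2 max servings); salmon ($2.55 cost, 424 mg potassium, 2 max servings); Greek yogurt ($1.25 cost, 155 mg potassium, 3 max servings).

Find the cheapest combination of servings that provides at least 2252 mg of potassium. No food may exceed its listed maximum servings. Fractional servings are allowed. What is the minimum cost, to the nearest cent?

$8.80

Cost per mg of potassium: banana $0.0007, salmon $0.0060, Greek yogurt $0.0081.
Take 2 servings of banana: +1032.0 mg potassium for $0.70 (total $0.70, still need 1220.0 mg).
Take 2 servings of salmon: +848.0 mg potassium for $5.10 (total $5.80, still need 372.0 mg).
Take 2.4 servings of Greek yogurt: +372.0 mg potassium for $3.00 (total $8.80, still need 0.0 mg).
Greedy by cheapest-per-mg is optimal for a single linear constraint, so the minimum cost is $8.80.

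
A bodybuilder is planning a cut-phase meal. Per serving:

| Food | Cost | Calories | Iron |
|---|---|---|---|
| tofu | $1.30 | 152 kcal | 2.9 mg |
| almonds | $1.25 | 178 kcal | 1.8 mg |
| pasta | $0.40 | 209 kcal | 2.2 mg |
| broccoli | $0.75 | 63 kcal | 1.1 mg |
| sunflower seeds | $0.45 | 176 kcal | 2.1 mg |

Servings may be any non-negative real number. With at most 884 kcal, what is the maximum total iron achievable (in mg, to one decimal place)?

16.9 mg

Iron per kcal: tofu 0.01908, broccoli 0.01746, sunflower seeds 0.01193, pasta 0.01053, almonds 0.01011.
With no serving limits, spend the whole calories allowance on tofu: 884 kcal / 152 kcal × 2.9 mg = 16.9 mg.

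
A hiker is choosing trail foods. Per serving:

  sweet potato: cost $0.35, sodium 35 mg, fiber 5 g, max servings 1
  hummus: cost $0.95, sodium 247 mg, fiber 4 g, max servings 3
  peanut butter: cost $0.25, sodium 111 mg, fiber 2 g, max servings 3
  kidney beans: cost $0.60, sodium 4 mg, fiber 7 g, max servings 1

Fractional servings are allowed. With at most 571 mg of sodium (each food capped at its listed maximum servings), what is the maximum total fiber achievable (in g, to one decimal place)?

Fiber per mg sodium: kidney beans 1.75, sweet potato 0.1429, peanut butter 0.01802, hummus 0.01619.
Take 1 serving of kidney beans: uses 4 mg sodium, +7.0 g fiber (running total 7.0 g).
Take 1 serving of sweet potato: uses 35 mg sodium, +5.0 g fiber (running total 12.0 g).
Take 3 servings of peanut butter: uses 333 mg sodium, +6.0 g fiber (running total 18.0 g).
Take 0.8057 servings of hummus: uses 199 mg sodium, +3.2 g fiber (running total 21.2 g).
Greedy by best ratio exhausts the sodium allowance optimally: 21.2 g.

21.2 g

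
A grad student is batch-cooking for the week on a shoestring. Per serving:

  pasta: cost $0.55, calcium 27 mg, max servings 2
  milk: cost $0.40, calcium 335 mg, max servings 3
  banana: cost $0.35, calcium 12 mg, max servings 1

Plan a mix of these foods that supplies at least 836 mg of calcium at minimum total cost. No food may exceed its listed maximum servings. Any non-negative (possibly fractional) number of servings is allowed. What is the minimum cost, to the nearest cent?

$1.00

Cost per mg of calcium: milk $0.0012, pasta $0.0204, banana $0.0292.
Take 2.496 servings of milk: +836.0 mg calcium for $1.00 (total $1.00, still need 0.0 mg).
Filling from the cheapest source first is optimal under one linear minimum: $1.00.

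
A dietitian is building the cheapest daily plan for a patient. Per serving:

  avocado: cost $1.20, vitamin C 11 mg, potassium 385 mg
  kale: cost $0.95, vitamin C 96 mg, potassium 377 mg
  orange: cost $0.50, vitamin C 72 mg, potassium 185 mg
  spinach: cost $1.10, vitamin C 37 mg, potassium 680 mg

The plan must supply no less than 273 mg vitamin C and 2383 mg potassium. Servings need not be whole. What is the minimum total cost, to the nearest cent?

$4.32

A basic optimal solution has at most two foods positive. Try each food alone and each pair with both targets met exactly.
avocado only: max(273/11, 2383/385) = 24.82 servings → $29.78.
kale only: max(273/96, 2383/377) = 6.321 servings → $6.00.
orange only: max(273/72, 2383/185) = 12.88 servings → $6.44.
spinach only: max(273/37, 2383/680) = 7.378 servings → $8.12.
avocado + kale with both tight: 3.835 servings and 2.404 servings → $6.89.
avocado + orange with both tight: 4.714 servings and 3.072 servings → $7.19.
avocado + spinach with both targets exact would need a negative amount; discard.
kale + orange with both targets exact would need a negative amount; discard.
kale + spinach with both tight: 1.899 servings and 2.452 servings → $4.50.
orange + spinach with both tight: 2.314 servings and 2.875 servings → $4.32.
The minimum over all feasible corners is $4.32.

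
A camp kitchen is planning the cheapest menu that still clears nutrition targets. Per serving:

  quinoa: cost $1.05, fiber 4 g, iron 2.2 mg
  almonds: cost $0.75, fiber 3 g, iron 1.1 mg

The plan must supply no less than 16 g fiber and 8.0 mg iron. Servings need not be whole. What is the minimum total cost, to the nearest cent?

$4.15

quinoa only: max(16/4, 8.0/2.2) = 4 servings → $4.20.
almonds only: max(16/3, 8.0/1.1) = 7.273 servings → $5.45.
quinoa + almonds with both tight: 2.909 servings and 1.455 servings → $4.15.
So the least-cost plan costs $4.15.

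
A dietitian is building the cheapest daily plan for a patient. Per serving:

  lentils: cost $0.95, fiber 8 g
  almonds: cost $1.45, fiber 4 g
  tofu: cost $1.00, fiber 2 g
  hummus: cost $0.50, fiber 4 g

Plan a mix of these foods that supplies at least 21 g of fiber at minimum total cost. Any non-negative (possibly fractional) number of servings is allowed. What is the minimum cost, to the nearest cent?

Cost per g of fiber: lentils $0.1187, hummus $0.1250, almonds $0.3625, tofu $0.5000.
With no serving limits, use only lentils: 21 g / 8 g = 2.625 servings × $0.95 = $2.49.

$2.49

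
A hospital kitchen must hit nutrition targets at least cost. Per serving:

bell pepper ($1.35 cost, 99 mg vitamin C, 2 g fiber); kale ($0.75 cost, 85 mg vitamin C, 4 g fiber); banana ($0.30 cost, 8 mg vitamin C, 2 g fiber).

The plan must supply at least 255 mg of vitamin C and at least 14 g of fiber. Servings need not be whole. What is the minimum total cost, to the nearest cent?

bell pepper only: max(255/99, 14/2) = 7 servings → $9.45.
kale only: max(255/85, 14/4) = 3.5 servings → $2.62.
banana only: max(255/8, 14/2) = 31.88 servings → $9.56.
bell pepper + kale: intersection lies outside the first quadrant.
bell pepper + banana with both tight: 2.187 servings and 4.813 servings → $4.40.
kale + banana with both tight: 2.884 servings and 1.232 servings → $2.53.
Cheapest feasible corner: $2.53.

$2.53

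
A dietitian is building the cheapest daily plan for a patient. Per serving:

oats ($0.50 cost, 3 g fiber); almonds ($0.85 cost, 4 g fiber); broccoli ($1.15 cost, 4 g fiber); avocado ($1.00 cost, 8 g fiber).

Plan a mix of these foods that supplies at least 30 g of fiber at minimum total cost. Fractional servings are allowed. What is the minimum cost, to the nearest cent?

Cost per g of fiber: avocado $0.1250, oats $0.1667, almonds $0.2125, broccoli $0.2875.
With no serving limits, use only avocado: 30 g / 8 g = 3.75 servings × $1.00 = $3.75.

$3.75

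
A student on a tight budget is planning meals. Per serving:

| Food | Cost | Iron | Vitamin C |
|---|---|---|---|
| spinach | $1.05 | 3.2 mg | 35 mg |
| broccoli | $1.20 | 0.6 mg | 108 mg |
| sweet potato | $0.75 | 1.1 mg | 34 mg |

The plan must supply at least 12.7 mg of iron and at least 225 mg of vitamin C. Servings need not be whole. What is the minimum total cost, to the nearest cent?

A basic optimal solution has at most two foods positive. Try each food alone and each pair with both targets met exactly.
spinach only: max(12.7/3.2, 225/35) = 6.429 servings → $6.75.
broccoli only: max(12.7/0.6, 225/108) = 21.17 servings → $25.40.
sweet potato only: max(12.7/1.1, 225/34) = 11.55 servings → $8.66.
spinach + broccoli with both tight: 3.81 servings and 0.8487 servings → $5.02.
spinach + sweet potato with both tight: 2.622 servings and 3.919 servings → $5.69.
broccoli + sweet potato: the both-tight solution has a negative serving — not a feasible corner.
The minimum over all feasible corners is $5.02.

$5.02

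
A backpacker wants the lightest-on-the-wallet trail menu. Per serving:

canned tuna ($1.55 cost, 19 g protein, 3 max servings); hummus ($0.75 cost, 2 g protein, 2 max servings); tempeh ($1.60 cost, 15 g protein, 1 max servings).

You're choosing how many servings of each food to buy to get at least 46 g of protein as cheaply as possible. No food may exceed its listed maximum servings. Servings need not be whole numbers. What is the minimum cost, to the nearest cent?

$3.75

Cost per g of protein: canned tuna $0.0816, tempeh $0.1067, hummus $0.3750.
Take 2.421 servings of canned tuna: +46.0 g protein for $3.75 (total $3.75, still need 0.0 g).
Greedy by cheapest-per-g is optimal for a single linear constraint, so the minimum cost is $3.75.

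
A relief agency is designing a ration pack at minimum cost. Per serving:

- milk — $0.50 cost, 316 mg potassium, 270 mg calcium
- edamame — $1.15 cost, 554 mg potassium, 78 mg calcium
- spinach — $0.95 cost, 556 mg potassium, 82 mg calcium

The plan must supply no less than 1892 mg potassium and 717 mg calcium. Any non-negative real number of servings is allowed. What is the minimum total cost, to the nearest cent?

A basic optimal solution has at most two foods positive. Try each food alone and each pair with both targets met exactly.
milk only: max(1892/316, 717/270) = 5.987 servings → $2.99.
edamame only: max(1892/554, 717/78) = 9.192 servings → $10.57.
spinach only: max(1892/556, 717/82) = 8.744 servings → $8.31.
milk + edamame with both tight: 1.998 servings and 2.275 servings → $3.62.
milk + spinach with both tight: 1.96 servings and 2.289 servings → $3.15.
edamame + spinach with both targets exact would need a negative amount; discard.
Cheapest feasible corner: $2.99.

$2.99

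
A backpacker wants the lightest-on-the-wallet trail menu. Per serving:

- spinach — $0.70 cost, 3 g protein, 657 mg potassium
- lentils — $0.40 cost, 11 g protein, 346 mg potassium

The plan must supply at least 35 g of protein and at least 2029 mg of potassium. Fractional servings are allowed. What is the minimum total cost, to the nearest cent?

$2.25

For a min-cost LP with two ≥-constraints, a basic feasible solution has at most two positive variables.
spinach only: max(35/3, 2029/657) = 11.67 servings → $8.17.
lentils only: max(35/11, 2029/346) = 5.864 servings → $2.35.
spinach + lentils with both tight: 1.65 servings and 2.732 servings → $2.25.
Cheapest feasible corner: $2.25.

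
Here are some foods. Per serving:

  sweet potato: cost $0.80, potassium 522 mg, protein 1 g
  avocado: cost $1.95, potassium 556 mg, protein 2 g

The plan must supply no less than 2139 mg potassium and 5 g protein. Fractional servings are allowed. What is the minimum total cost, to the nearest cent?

An LP optimum is at a vertex; with two nutrient constraints at most two foods are used. Check each candidate.
sweet potato only: max(2139/522, 5/1) = 5 servings → $4.00.
avocado only: max(2139/556, 5/2) = 3.847 servings → $7.50.
sweet potato + avocado with both tight: 3.07 servings and 0.9652 servings → $4.34.
The minimum over all feasible corners is $4.00.

$4.00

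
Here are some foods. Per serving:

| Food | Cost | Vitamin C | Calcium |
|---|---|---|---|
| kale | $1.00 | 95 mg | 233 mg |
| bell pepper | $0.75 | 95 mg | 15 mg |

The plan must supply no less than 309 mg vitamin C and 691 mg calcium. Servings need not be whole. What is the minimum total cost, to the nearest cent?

Two binding constraints pin down two serving amounts, so the optimal mix uses at most two foods. The candidates are each food alone (scaled to the tighter of vitamin C/calcium) and each pair with both constraints tight.
kale only: max(309/95, 691/233) = 3.253 servings → $3.25.
bell pepper only: max(309/95, 691/15) = 46.07 servings → $34.55.
kale + bell pepper with both tight: 2.946 servings and 0.3067 servings → $3.18.
So the least-cost plan costs $3.18.

$3.18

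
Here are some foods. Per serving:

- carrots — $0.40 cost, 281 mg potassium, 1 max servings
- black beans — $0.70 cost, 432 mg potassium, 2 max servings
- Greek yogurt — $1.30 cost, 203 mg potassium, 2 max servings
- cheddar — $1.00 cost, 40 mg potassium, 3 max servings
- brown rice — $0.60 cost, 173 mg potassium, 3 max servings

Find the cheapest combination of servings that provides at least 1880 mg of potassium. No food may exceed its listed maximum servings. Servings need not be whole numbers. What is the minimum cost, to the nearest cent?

Cost per mg of potassium: carrots $0.0014, black beans $0.0016, brown rice $0.0035, Greek yogurt $0.0064, cheddar $0.0250.
Take 1 serving of carrots: +281.0 mg potassium for $0.40 (total $0.40, still need 1599.0 mg).
Take 2 servings of black beans: +864.0 mg potassium for $1.40 (total $1.80, still need 735.0 mg).
Take 3 servings of brown rice: +519.0 mg potassium for $1.80 (total $3.60, still need 216.0 mg).
Take 1.064 servings of Greek yogurt: +216.0 mg potassium for $1.38 (total $4.98, still need 0.0 mg).
Greedy by cheapest-per-mg is optimal for a single linear constraint, so the minimum cost is $4.98.

$4.98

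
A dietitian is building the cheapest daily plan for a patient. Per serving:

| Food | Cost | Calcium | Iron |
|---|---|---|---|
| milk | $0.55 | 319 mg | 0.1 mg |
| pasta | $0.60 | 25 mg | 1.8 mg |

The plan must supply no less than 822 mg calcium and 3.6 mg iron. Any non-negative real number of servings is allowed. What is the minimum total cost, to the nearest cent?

$2.46

For a min-cost LP with two ≥-constraints, a basic feasible solution has at most two positive variables.
milk only: max(822/319, 3.6/0.1) = 36 servings → $19.80.
pasta only: max(822/25, 3.6/1.8) = 32.88 servings → $19.73.
milk + pasta with both tight: 2.431 servings and 1.865 servings → $2.46.
So the least-cost plan costs $2.46.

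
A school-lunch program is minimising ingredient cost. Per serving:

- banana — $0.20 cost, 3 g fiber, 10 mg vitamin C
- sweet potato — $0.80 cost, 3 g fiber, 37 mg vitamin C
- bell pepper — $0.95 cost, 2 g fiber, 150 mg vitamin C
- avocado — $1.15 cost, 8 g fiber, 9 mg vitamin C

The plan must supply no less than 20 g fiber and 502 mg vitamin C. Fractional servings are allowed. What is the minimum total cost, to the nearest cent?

Two binding constraints pin down two serving amounts, so the optimal mix uses at most two foods. The candidates are each food alone (scaled to the tighter of fiber/vitamin C) and each pair with both constraints tight.
banana only: max(20/3, 502/10) = 50.2 servings → $10.04.
sweet potato only: max(20/3, 502/37) = 13.57 servings → $10.85.
bell pepper only: max(20/2, 502/150) = 10 servings → $9.50.
avocado only: max(20/8, 502/9) = 55.78 servings → $64.14.
banana + sweet potato with both targets exact would need a negative amount; discard.
banana + bell pepper with both tight: 4.642 servings and 3.037 servings → $3.81.
banana + avocado: the both-tight solution has a negative serving — not a feasible corner.
sweet potato + bell pepper with both tight: 5.309 servings and 2.037 servings → $6.18.
sweet potato + avocado with both targets exact would need a negative amount; discard.
bell pepper + avocado with both tight: 3.245 servings and 1.689 servings → $5.03.
Cheapest feasible corner: $3.81.

$3.81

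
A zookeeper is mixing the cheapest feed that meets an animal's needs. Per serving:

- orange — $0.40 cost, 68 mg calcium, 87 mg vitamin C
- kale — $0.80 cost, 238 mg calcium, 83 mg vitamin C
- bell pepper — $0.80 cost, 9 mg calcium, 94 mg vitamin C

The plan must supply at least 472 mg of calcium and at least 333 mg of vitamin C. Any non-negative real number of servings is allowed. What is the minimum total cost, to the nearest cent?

$2.04

The cheapest plan sits at a corner of the feasible region — with two constraints it uses at most two foods.
orange only: max(472/68, 333/87) = 6.941 servings → $2.78.
kale only: max(472/238, 333/83) = 4.012 servings → $3.21.
bell pepper only: max(472/9, 333/94) = 52.44 servings → $41.96.
orange + kale with both tight: 2.661 servings and 1.223 servings → $2.04.
orange + bell pepper: the both-tight solution has a negative serving — not a feasible corner.
kale + bell pepper with both tight: 1.913 servings and 1.853 servings → $3.01.
So the least-cost plan costs $2.04.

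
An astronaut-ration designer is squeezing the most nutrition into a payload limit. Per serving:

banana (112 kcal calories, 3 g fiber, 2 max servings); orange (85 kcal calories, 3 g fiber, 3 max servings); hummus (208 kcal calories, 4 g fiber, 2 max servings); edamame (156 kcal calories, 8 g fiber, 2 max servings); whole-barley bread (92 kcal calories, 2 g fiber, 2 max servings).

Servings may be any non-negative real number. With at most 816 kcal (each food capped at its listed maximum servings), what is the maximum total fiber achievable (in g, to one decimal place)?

31.5 g

Fiber per kcal: edamame 0.05128, orange 0.03529, banana 0.02679, whole-barley bread 0.02174, hummus 0.01923.
Take 2 servings of edamame: uses 312 kcal, +16.0 g fiber (running total 16.0 g).
Take 3 servings of orange: uses 255 kcal, +9.0 g fiber (running total 25.0 g).
Take 2 servings of banana: uses 224 kcal, +6.0 g fiber (running total 31.0 g).
Take 0.2717 servings of whole-barley bread: uses 25 kcal, +0.5 g fiber (running total 31.5 g).
Filling greedily by fiber-per-kcal is optimal for one linear limit, giving 31.5 g.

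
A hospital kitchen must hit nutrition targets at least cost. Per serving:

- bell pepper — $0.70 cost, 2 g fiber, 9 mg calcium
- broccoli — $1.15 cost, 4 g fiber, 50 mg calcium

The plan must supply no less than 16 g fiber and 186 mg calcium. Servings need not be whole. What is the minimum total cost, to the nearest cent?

With two linear requirements the optimum uses one or two foods; enumerate the corners.
bell pepper only: max(16/2, 186/9) = 20.67 servings → $14.47.
broccoli only: max(16/4, 186/50) = 4 servings → $4.60.
bell pepper + broccoli with both tight: 0.875 servings and 3.562 servings → $4.71.
So the least-cost plan costs $4.60.

$4.60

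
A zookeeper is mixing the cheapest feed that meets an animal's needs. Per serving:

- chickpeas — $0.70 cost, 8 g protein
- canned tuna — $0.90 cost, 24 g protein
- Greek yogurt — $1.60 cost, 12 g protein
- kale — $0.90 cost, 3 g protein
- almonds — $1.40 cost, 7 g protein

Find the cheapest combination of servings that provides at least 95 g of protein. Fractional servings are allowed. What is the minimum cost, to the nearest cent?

$3.56

Cost per g of protein: canned tuna $0.0375, chickpeas $0.0875, Greek yogurt $0.1333, almonds $0.2000, kale $0.3000.
With no serving limits, use only canned tuna: 95 g / 24 g = 3.958 servings × $0.90 = $3.56.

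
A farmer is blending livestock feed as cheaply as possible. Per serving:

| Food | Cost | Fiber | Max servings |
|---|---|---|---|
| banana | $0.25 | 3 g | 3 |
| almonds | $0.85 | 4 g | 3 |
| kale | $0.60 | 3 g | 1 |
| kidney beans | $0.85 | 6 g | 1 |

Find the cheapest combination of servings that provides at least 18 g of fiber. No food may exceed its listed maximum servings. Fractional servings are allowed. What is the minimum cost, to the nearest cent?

$2.20

Cost per g of fiber: banana $0.0833, kidney beans $0.1417, kale $0.2000, almonds $0.2125.
Take 3 servings of banana: +9.0 g fiber for $0.75 (total $0.75, still need 9.0 g).
Take 1 serving of kidney beans: +6.0 g fiber for $0.85 (total $1.60, still need 3.0 g).
Take 1 serving of kale: +3.0 g fiber for $0.60 (total $2.20, still need 0.0 g).
Filling from the cheapest source first is optimal under one linear minimum: $2.20.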